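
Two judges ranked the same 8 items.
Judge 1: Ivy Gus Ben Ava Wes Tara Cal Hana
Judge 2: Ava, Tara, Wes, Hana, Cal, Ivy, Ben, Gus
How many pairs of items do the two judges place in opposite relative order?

There are 18 discordant pairs.

Assign each item its position (1..8) in the first ordering, then rewrite the second ordering as that position sequence:
positions: Ivy→1, Gus→2, Ben→3, Ava→4, Wes→5, Tara→6, Cal→7, Hana→8
second ordering as positions: [4, 6, 5, 8, 7, 1, 3, 2]
Discordant pairs = inversions in this position sequence.
4: 1, 3, 2 → 3
6: 5, 1, 3, 2 → 4
5: 1, 3, 2 → 3
8: 7, 1, 3, 2 → 4
7: 1, 3, 2 → 3
1: 0
3: 2 → 1
2: 0
Total: 3 + 4 + 3 + 4 + 3 + 0 + 1 + 0 = 18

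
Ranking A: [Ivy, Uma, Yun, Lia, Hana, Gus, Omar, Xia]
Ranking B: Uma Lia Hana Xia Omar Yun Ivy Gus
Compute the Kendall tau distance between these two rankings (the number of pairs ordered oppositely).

Assign each item its position (1..8) in the first ordering, then rewrite the second ordering as that position sequence:
positions: Ivy→1, Uma→2, Yun→3, Lia→4, Hana→5, Gus→6, Omar→7, Xia→8
second ordering as positions: [2, 4, 5, 8, 7, 3, 1, 6]
Discordant pairs = inversions in this position sequence.
2: 1 → 1
4: 3, 1 → 2
5: 3, 1 → 2
8: 7, 3, 1, 6 → 4
7: 3, 1, 6 → 3
3: 1 → 1
1: 0
6: 0
Total: 1 + 2 + 2 + 4 + 3 + 1 + 0 + 0 = 13

13 discordant pairs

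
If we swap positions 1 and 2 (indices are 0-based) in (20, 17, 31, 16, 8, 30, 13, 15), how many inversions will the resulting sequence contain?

Positions 1 and 2 hold 17 and 31; after swapping, the array is [20, 31, 17, 16, 8, 30, 13, 15].
Sweep left to right; for each value list the smaller values that follow it:
20 → 17, 16, 8, 13, 15 → 5
31 → 17, 16, 8, 30, 13, 15 → 6
17 → 16, 8, 13, 15 → 4
16 → 8, 13, 15 → 3
8 → none → 0
30 → 13, 15 → 2
13 → none → 0
15 → none → 0
Sum: 5 + 6 + 4 + 3 + 0 + 2 + 0 + 0 = 20

20 inversions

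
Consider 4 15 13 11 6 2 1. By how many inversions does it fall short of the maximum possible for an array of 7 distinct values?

Maximum inversions for 7 distinct elements is C(7, 2) = 7·6/2 = 21.
Current inversions — for each element, count later smaller elements:
4: 2
15: 5
13: 4
11: 3
6: 2
2: 1
1: 0
Current total: 2 + 5 + 4 + 3 + 2 + 1 + 0 = 17
Shortfall: 21 − 17 = 4

4 inversions short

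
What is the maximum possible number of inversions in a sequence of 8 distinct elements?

The maximum occurs when the array is in strictly decreasing order: every one of the C(8, 2) pairs is inverted.
C(8, 2) = 8·7/2 = 28

28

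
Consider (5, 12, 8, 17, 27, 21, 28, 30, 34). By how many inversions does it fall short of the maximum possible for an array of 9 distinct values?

34

Maximum inversions for 9 distinct elements is C(9, 2) = 9·8/2 = 36.
Current inversions — for each element, count later smaller elements:
5: 0
12: 1
8: 0
17: 0
27: 1
21: 0
28: 0
30: 0
34: 0
Current total: 0 + 1 + 0 + 0 + 1 + 0 + 0 + 0 + 0 = 2
Shortfall: 36 − 2 = 34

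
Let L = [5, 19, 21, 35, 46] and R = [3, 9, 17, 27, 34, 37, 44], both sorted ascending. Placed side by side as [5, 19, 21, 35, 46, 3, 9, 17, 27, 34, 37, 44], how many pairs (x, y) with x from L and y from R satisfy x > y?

Count, for every r in R, how many entries of L exceed r:
r = 3: 5, 19, 21, 35, 46 → 5
r = 9: 19, 21, 35, 46 → 4
r = 17: 19, 21, 35, 46 → 4
r = 27: 35, 46 → 2
r = 34: 35, 46 → 2
r = 37: 46 → 1
r = 44: 46 → 1
Cross-inversions: 5 + 4 + 4 + 2 + 2 + 1 + 1 = 19

19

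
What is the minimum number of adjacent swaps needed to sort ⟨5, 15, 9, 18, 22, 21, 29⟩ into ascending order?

Each adjacent swap fixes exactly one inversion, so the minimum swap count equals the number of inversions.
Count inversions — for each element, later elements that are smaller:
5: none → 0
15: 9 → 1
9: none → 0
18: none → 0
22: 21 → 1
21: none → 0
29: none → 0
Total inversions: 0 + 1 + 0 + 0 + 1 + 0 + 0 = 2

Swaps: 2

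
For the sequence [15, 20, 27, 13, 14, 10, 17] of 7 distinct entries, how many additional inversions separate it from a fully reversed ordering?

8 inversions short

Maximum inversions for 7 distinct elements is C(7, 2) = 7·6/2 = 21.
Current inversions — for each element, count later smaller elements:
15: 3
20: 4
27: 4
13: 1
14: 1
10: 0
17: 0
Current total: 3 + 4 + 4 + 1 + 1 + 0 + 0 = 13
Shortfall: 21 − 13 = 8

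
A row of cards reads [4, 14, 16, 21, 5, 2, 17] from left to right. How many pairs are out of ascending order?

There are 9 inversions.

Sweep left to right; for each value list the smaller values that follow it:
4 → 2 → 1
14 → 5, 2 → 2
16 → 5, 2 → 2
21 → 5, 2, 17 → 3
5 → 2 → 1
2 → none → 0
17 → none → 0
Sum: 1 + 2 + 2 + 3 + 1 + 0 + 0 = 9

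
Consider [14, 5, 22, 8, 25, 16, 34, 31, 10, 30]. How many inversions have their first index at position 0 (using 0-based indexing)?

3

The element at index 0 is 14.
Elements after it: 5, 22, 8, 25, 16, 34, 31, 10, 30
Those smaller than 14: 5, 8, 10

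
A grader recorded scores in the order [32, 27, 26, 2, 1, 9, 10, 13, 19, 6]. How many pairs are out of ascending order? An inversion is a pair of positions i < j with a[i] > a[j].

29 inversions

Sweep left to right; for each value list the smaller values that follow it:
32: 9
27: 8
26: 7
2: 1
1: 0
9: 1
10: 1
13: 1
19: 1
6: 0
Sum: 9 + 8 + 7 + 1 + 0 + 1 + 1 + 1 + 1 + 0 = 29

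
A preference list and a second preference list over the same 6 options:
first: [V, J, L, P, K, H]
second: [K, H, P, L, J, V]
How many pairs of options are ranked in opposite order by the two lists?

Assign each item its position (1..6) in the first ordering, then rewrite the second ordering as that position sequence:
positions: V→1, J→2, L→3, P→4, K→5, H→6
second ordering as positions: [5, 6, 4, 3, 2, 1]
Discordant pairs = inversions in this position sequence.
5: 4, 3, 2, 1 → 4
6: 4, 3, 2, 1 → 4
4: 3, 2, 1 → 3
3: 2, 1 → 2
2: 1 → 1
1: 0
Total: 4 + 4 + 3 + 2 + 1 + 0 = 14

14 pairs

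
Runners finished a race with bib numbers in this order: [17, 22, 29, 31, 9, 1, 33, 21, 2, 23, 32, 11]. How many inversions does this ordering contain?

Element-by-element contributions:
17 → 9, 1, 2, 11 → 4
22 → 9, 1, 21, 2, 11 → 5
29 → 9, 1, 21, 2, 23, 11 → 6
31 → 9, 1, 21, 2, 23, 11 → 6
9 → 1, 2 → 2
1 → none → 0
33 → 21, 2, 23, 32, 11 → 5
21 → 2, 11 → 2
2 → none → 0
23 → 11 → 1
32 → 11 → 1
11 → none → 0
Sum: 4 + 5 + 6 + 6 + 2 + 0 + 5 + 2 + 0 + 1 + 1 + 0 = 32

32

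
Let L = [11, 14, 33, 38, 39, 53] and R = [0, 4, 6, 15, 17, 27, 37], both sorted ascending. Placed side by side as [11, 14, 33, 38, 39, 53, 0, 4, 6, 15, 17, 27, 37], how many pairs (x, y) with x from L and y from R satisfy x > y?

Take each right-half value and tally the left-half values above it:
r = 0: 11, 14, 33, 38, 39, 53 → 6
r = 4: 11, 14, 33, 38, 39, 53 → 6
r = 6: 11, 14, 33, 38, 39, 53 → 6
r = 15: 33, 38, 39, 53 → 4
r = 17: 33, 38, 39, 53 → 4
r = 27: 33, 38, 39, 53 → 4
r = 37: 38, 39, 53 → 3
Cross-inversions: 6 + 6 + 6 + 4 + 4 + 4 + 3 = 33

33 split inversions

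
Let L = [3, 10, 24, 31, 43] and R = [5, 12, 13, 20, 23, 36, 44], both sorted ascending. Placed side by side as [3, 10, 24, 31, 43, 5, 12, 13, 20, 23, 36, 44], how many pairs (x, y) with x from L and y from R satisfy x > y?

Take each right-half value and tally the left-half values above it:
r = 5: 10, 24, 31, 43 → 4
r = 12: 24, 31, 43 → 3
r = 13: 24, 31, 43 → 3
r = 20: 24, 31, 43 → 3
r = 23: 24, 31, 43 → 3
r = 36: 43 → 1
r = 44: none → 0
Cross-inversions: 4 + 3 + 3 + 3 + 3 + 1 + 0 = 17

17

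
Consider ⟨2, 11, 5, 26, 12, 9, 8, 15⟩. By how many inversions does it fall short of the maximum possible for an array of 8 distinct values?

18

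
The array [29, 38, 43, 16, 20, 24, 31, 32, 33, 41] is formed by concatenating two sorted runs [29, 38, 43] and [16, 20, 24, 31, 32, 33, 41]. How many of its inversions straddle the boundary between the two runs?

For each element r of the right run, count left-run elements greater than r:
r = 16: 29, 38, 43 → 3
r = 20: 29, 38, 43 → 3
r = 24: 29, 38, 43 → 3
r = 31: 38, 43 → 2
r = 32: 38, 43 → 2
r = 33: 38, 43 → 2
r = 41: 43 → 1
Cross-inversions: 3 + 3 + 3 + 2 + 2 + 2 + 1 = 16

Cross-inversions: 16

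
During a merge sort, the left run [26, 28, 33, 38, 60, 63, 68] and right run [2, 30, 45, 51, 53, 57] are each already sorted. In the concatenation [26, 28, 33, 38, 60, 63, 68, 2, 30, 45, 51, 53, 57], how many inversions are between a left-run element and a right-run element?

24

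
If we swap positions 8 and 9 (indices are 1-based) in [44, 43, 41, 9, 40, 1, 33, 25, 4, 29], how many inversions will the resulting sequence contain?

There are 34 inversions.

Positions 8 and 9 hold 25 and 4; after swapping, the array is [44, 43, 41, 9, 40, 1, 33, 4, 25, 29].
For each element, count later entries that are smaller:
44: 9
43: 8
41: 7
9: 2
40: 5
1: 0
33: 3
4: 0
25: 0
29: 0
Sum: 9 + 8 + 7 + 2 + 5 + 0 + 3 + 0 + 0 + 0 = 34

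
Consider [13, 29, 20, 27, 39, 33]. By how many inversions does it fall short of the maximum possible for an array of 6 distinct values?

12 inversions short

Maximum inversions for 6 distinct elements is C(6, 2) = 6·5/2 = 15.
Current inversions — for each element, count later smaller elements:
13: 0
29: 2
20: 0
27: 0
39: 1
33: 0
Current total: 0 + 2 + 0 + 0 + 1 + 0 = 3
Shortfall: 15 − 3 = 12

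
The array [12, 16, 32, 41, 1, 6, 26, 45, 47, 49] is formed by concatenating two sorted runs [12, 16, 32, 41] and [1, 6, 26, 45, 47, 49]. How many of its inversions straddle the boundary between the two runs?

10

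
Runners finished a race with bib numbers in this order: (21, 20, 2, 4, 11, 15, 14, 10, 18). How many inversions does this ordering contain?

19 out-of-order pairs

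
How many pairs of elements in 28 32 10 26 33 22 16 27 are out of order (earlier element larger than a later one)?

16 out-of-order pairs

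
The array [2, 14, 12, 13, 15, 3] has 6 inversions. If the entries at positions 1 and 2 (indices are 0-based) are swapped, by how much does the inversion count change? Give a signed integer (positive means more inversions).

Positions 1 and 2 hold 14 and 12; after swapping, the array is [2, 12, 14, 13, 15, 3].
Element-by-element contributions:
2: 0
12: 1
14: 2
13: 1
15: 1
3: 0
Sum: 0 + 1 + 2 + 1 + 1 + 0 = 5
Change: 5 − 6 = -1

-1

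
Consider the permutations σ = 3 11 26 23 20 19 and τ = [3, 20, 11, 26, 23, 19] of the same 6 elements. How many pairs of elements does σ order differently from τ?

3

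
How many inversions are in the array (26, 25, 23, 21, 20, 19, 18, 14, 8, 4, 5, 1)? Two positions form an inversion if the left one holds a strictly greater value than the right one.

Count, for each position, how many later elements it exceeds:
26: 11
25: 10
23: 9
21: 8
20: 7
19: 6
18: 5
14: 4
8: 3
4: 1
5: 1
1: 0
Sum: 11 + 10 + 9 + 8 + 7 + 6 + 5 + 4 + 3 + 1 + 1 + 0 = 65

65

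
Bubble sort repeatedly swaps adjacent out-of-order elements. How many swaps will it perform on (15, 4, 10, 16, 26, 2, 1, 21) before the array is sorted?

Each adjacent swap fixes exactly one inversion, so the minimum swap count equals the number of inversions.
Count inversions — for each element, later elements that are smaller:
15: 4, 10, 2, 1 → 4
4: 2, 1 → 2
10: 2, 1 → 2
16: 2, 1 → 2
26: 2, 1, 21 → 3
2: 1 → 1
1: none → 0
21: none → 0
Total inversions: 4 + 2 + 2 + 2 + 3 + 1 + 0 + 0 = 14

There are 14 adjacent swaps.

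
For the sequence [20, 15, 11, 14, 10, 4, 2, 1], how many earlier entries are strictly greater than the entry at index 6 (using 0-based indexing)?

The element at index 6 is 2.
Elements before it: 20, 15, 11, 14, 10, 4
Those larger than 2: 20, 15, 11, 14, 10, 4

6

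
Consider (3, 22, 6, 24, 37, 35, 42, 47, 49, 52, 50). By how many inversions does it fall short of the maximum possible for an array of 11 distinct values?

52

Maximum inversions for 11 distinct elements is C(11, 2) = 11·10/2 = 55.
Current inversions — for each element, count later smaller elements:
3: 0
22: 1
6: 0
24: 0
37: 1
35: 0
42: 0
47: 0
49: 0
52: 1
50: 0
Current total: 0 + 1 + 0 + 0 + 1 + 0 + 0 + 0 + 0 + 1 + 0 = 3
Shortfall: 55 − 3 = 52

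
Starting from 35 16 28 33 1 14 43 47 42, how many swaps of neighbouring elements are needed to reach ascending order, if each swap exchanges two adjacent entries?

13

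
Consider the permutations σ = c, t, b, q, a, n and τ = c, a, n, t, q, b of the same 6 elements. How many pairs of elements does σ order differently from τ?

Assign each item its position (1..6) in the first ordering, then rewrite the second ordering as that position sequence:
positions: c→1, t→2, b→3, q→4, a→5, n→6
second ordering as positions: [1, 5, 6, 2, 4, 3]
Discordant pairs = inversions in this position sequence.
1: 0
5: 2, 4, 3 → 3
6: 2, 4, 3 → 3
2: 0
4: 3 → 1
3: 0
Total: 0 + 3 + 3 + 0 + 1 + 0 = 7

7 discordant pairs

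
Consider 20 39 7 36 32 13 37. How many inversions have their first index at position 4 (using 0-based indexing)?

The element at index 4 is 32.
Elements after it: 13, 37
Those smaller than 32: 13

1 such element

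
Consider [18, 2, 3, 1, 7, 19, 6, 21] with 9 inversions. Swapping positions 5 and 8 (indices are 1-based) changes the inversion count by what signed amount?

Positions 5 and 8 hold 7 and 21; after swapping, the array is [18, 2, 3, 1, 21, 19, 6, 7].
Element-by-element contributions:
18 → 2, 3, 1, 6, 7 → 5
2 → 1 → 1
3 → 1 → 1
1 → none → 0
21 → 19, 6, 7 → 3
19 → 6, 7 → 2
6 → none → 0
7 → none → 0
Sum: 5 + 1 + 1 + 0 + 3 + 2 + 0 + 0 = 12
Change: 12 − 9 = +3

+3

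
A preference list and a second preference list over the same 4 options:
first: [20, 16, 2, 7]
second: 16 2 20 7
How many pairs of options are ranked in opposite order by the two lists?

2 pairs

Assign each item its position (1..4) in the first ordering, then rewrite the second ordering as that position sequence:
positions: 20→1, 16→2, 2→3, 7→4
second ordering as positions: [2, 3, 1, 4]
Discordant pairs = inversions in this position sequence.
2: 1 → 1
3: 1 → 1
1: 0
4: 0
Total: 1 + 1 + 0 + 0 = 2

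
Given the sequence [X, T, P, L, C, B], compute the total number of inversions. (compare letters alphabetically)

15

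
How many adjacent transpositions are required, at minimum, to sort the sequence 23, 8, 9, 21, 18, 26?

5 adjacent swaps

Each adjacent swap fixes exactly one inversion, so the minimum swap count equals the number of inversions.
Count inversions — for each element, later elements that are smaller:
23: 8, 9, 21, 18 → 4
8: none → 0
9: none → 0
21: 18 → 1
18: none → 0
26: none → 0
Total inversions: 4 + 0 + 0 + 1 + 0 + 0 = 5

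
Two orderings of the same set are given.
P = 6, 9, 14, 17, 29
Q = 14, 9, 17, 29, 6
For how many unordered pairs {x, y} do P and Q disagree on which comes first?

Assign each item its position (1..5) in the first ordering, then rewrite the second ordering as that position sequence:
positions: 6→1, 9→2, 14→3, 17→4, 29→5
second ordering as positions: [3, 2, 4, 5, 1]
Discordant pairs = inversions in this position sequence.
3: 2, 1 → 2
2: 1 → 1
4: 1 → 1
5: 1 → 1
1: 0
Total: 2 + 1 + 1 + 1 + 0 = 5

5 disagreeing pairs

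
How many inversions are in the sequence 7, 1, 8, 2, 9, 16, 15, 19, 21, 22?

4 inversions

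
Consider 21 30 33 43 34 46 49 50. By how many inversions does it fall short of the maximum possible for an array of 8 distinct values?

Maximum inversions for 8 distinct elements is C(8, 2) = 8·7/2 = 28.
Current inversions — for each element, count later smaller elements:
21: 0
30: 0
33: 0
43: 1
34: 0
46: 0
49: 0
50: 0
Current total: 0 + 0 + 0 + 1 + 0 + 0 + 0 + 0 = 1
Shortfall: 28 − 1 = 27

27 inversions short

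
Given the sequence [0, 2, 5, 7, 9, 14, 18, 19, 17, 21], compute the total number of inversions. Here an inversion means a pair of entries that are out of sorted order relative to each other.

For each element, count later entries that are smaller:
0: 0
2: 0
5: 0
7: 0
9: 0
14: 0
18: 1
19: 1
17: 0
21: 0
Sum: 0 + 0 + 0 + 0 + 0 + 0 + 1 + 1 + 0 + 0 = 2

2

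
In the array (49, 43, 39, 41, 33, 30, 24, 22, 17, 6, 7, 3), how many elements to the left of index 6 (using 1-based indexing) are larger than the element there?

The element at index 6 is 30.
Elements before it: 49, 43, 39, 41, 33
Those larger than 30: 49, 43, 39, 41, 33

5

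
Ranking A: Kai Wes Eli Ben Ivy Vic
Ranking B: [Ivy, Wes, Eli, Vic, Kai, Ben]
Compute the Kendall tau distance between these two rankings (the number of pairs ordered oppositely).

8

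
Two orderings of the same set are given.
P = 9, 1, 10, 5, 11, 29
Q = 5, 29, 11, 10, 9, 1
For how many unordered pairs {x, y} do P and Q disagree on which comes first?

Assign each item its position (1..6) in the first ordering, then rewrite the second ordering as that position sequence:
positions: 9→1, 1→2, 10→3, 5→4, 11→5, 29→6
second ordering as positions: [4, 6, 5, 3, 1, 2]
Discordant pairs = inversions in this position sequence.
4: 3, 1, 2 → 3
6: 5, 3, 1, 2 → 4
5: 3, 1, 2 → 3
3: 1, 2 → 2
1: 0
2: 0
Total: 3 + 4 + 3 + 2 + 0 + 0 = 12

12 disagreeing pairs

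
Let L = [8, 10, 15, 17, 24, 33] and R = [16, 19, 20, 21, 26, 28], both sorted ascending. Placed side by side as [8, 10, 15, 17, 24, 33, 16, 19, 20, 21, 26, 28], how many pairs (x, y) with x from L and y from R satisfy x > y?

11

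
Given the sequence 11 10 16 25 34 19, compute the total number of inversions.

Inversions: 3

Listing every pair i<j with a[i]>a[j] (using 1-based positions):
(1,2): 11 > 10
(4,6): 25 > 19
(5,6): 34 > 19
That's 3 pairs.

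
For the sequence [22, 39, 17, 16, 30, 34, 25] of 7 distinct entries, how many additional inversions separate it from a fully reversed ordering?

Maximum inversions for 7 distinct elements is C(7, 2) = 7·6/2 = 21.
Current inversions — for each element, count later smaller elements:
22: 2
39: 5
17: 1
16: 0
30: 1
34: 1
25: 0
Current total: 2 + 5 + 1 + 0 + 1 + 1 + 0 = 10
Shortfall: 21 − 10 = 11

11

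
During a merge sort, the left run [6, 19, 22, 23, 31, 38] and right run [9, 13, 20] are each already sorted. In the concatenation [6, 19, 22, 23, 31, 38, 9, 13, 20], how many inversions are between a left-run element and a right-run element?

Take each right-half value and tally the left-half values above it:
r = 9: 19, 22, 23, 31, 38 → 5
r = 13: 19, 22, 23, 31, 38 → 5
r = 20: 22, 23, 31, 38 → 4
Cross-inversions: 5 + 5 + 4 = 14

14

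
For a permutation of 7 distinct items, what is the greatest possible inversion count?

The maximum occurs when the array is in strictly decreasing order: every one of the C(7, 2) pairs is inverted.
C(7, 2) = 7·6/2 = 21

21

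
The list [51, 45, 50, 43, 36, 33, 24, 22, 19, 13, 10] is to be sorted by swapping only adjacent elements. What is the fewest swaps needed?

The minimum number of adjacent swaps to sort an array equals its inversion count, since every such swap removes exactly one inversion.
Count inversions — for each element, later elements that are smaller:
51: 45, 50, 43, 36, 33, 24, 22, 19, 13, 10 → 10
45: 43, 36, 33, 24, 22, 19, 13, 10 → 8
50: 43, 36, 33, 24, 22, 19, 13, 10 → 8
43: 36, 33, 24, 22, 19, 13, 10 → 7
36: 33, 24, 22, 19, 13, 10 → 6
33: 24, 22, 19, 13, 10 → 5
24: 22, 19, 13, 10 → 4
22: 19, 13, 10 → 3
19: 13, 10 → 2
13: 10 → 1
10: none → 0
Total inversions: 10 + 8 + 8 + 7 + 6 + 5 + 4 + 3 + 2 + 1 + 0 = 54

54 adjacent swaps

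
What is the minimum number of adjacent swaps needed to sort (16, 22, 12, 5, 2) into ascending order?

9

Minimum adjacent swaps = number of inversions (each swap of adjacent out-of-order elements removes one inversion and no swap can remove more).
Count inversions — for each element, later elements that are smaller:
16: 12, 5, 2 → 3
22: 12, 5, 2 → 3
12: 5, 2 → 2
5: 2 → 1
2: none → 0
Total inversions: 3 + 3 + 2 + 1 + 0 = 9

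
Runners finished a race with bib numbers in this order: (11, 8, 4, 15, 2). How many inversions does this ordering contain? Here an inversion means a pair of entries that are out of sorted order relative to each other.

7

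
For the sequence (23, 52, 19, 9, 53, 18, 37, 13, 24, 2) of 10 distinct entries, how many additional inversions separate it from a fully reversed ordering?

16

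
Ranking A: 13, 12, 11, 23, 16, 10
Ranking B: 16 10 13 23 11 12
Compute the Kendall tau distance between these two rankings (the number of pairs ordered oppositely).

Assign each item its position (1..6) in the first ordering, then rewrite the second ordering as that position sequence:
positions: 13→1, 12→2, 11→3, 23→4, 16→5, 10→6
second ordering as positions: [5, 6, 1, 4, 3, 2]
Discordant pairs = inversions in this position sequence.
5: 1, 4, 3, 2 → 4
6: 1, 4, 3, 2 → 4
1: 0
4: 3, 2 → 2
3: 2 → 1
2: 0
Total: 4 + 4 + 0 + 2 + 1 + 0 = 11

11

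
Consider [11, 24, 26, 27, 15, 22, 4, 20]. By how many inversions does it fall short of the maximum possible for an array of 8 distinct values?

12 inversions short

Maximum inversions for 8 distinct elements is C(8, 2) = 8·7/2 = 28.
Current inversions — for each element, count later smaller elements:
11: 1
24: 4
26: 4
27: 4
15: 1
22: 2
4: 0
20: 0
Current total: 1 + 4 + 4 + 4 + 1 + 2 + 0 + 0 = 16
Shortfall: 28 − 16 = 12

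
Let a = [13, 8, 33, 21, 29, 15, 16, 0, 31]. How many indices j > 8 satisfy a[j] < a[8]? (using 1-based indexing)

0 such elements

The element at index 8 is 0.
Elements after it: 31
None of them are smaller than 0.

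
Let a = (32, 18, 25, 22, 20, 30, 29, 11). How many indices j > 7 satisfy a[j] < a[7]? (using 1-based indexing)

The element at index 7 is 29.
Elements after it: 11
Those smaller than 29: 11

1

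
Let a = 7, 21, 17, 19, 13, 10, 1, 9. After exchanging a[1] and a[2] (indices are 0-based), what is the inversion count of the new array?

Positions 1 and 2 hold 21 and 17; after swapping, the array is [7, 17, 21, 19, 13, 10, 1, 9].
Count, for each position, how many later elements it exceeds:
7: 1
17: 4
21: 5
19: 4
13: 3
10: 2
1: 0
9: 0
Sum: 1 + 4 + 5 + 4 + 3 + 2 + 0 + 0 = 19

19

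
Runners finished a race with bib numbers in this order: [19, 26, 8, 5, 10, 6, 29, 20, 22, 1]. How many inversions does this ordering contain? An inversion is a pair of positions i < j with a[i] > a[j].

Count, for each position, how many later elements it exceeds:
19: 5
26: 7
8: 3
5: 1
10: 2
6: 1
29: 3
20: 1
22: 1
1: 0
Sum: 5 + 7 + 3 + 1 + 2 + 1 + 3 + 1 + 1 + 0 = 24

24 out-of-order pairs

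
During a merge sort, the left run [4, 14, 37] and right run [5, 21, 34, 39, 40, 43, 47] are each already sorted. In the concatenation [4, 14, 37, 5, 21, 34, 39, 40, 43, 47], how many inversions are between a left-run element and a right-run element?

Take each right-half value and tally the left-half values above it:
r = 5: 14, 37 → 2
r = 21: 37 → 1
r = 34: 37 → 1
r = 39: none → 0
r = 40: none → 0
r = 43: none → 0
r = 47: none → 0
Cross-inversions: 2 + 1 + 1 + 0 + 0 + 0 + 0 = 4

4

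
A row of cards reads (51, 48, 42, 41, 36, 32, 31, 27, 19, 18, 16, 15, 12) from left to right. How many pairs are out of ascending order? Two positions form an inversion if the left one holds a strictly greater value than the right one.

78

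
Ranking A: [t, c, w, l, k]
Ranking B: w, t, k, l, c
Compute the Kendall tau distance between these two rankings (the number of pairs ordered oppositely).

Assign each item its position (1..5) in the first ordering, then rewrite the second ordering as that position sequence:
positions: t→1, c→2, w→3, l→4, k→5
second ordering as positions: [3, 1, 5, 4, 2]
Discordant pairs = inversions in this position sequence.
3: 1, 2 → 2
1: 0
5: 4, 2 → 2
4: 2 → 1
2: 0
Total: 2 + 0 + 2 + 1 + 0 = 5

5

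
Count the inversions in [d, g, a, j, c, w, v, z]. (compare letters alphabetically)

For each element, count later entries that are smaller:
d: 2
g: 2
a: 0
j: 1
c: 0
w: 1
v: 0
z: 0
Sum: 2 + 2 + 0 + 1 + 0 + 1 + 0 + 0 = 6

6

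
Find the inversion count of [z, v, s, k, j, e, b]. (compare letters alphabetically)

Sweep left to right; for each value list the smaller values that follow it:
z → v, s, k, j, e, b → 6
v → s, k, j, e, b → 5
s → k, j, e, b → 4
k → j, e, b → 3
j → e, b → 2
e → b → 1
b → none → 0
Sum: 6 + 5 + 4 + 3 + 2 + 1 + 0 = 21

21 inversions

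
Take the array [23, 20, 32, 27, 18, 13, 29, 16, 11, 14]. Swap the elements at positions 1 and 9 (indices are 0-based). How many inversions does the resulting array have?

Positions 1 and 9 hold 20 and 14; after swapping, the array is [23, 14, 32, 27, 18, 13, 29, 16, 11, 20].
Element-by-element contributions:
23: 6
14: 2
32: 7
27: 5
18: 3
13: 1
29: 3
16: 1
11: 0
20: 0
Sum: 6 + 2 + 7 + 5 + 3 + 1 + 3 + 1 + 0 + 0 = 28

28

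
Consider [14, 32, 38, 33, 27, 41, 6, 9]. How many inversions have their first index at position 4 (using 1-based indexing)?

The element at index 4 is 33.
Elements after it: 27, 41, 6, 9
Those smaller than 33: 27, 6, 9

3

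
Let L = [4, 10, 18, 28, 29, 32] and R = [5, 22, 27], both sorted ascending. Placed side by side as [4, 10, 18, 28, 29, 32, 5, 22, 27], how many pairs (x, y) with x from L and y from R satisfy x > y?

Cross-inversions: 11

Take each right-half value and tally the left-half values above it:
r = 5: 10, 18, 28, 29, 32 → 5
r = 22: 28, 29, 32 → 3
r = 27: 28, 29, 32 → 3
Cross-inversions: 5 + 3 + 3 = 11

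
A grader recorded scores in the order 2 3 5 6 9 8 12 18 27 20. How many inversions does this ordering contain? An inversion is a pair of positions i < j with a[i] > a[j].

Element-by-element contributions:
2: 0
3: 0
5: 0
6: 0
9: 1
8: 0
12: 0
18: 0
27: 1
20: 0
Sum: 0 + 0 + 0 + 0 + 1 + 0 + 0 + 0 + 1 + 0 = 2

2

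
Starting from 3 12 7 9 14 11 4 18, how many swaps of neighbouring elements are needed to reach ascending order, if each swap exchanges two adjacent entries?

9 swaps

The minimum number of adjacent swaps to sort an array equals its inversion count, since every such swap removes exactly one inversion.
Count inversions — for each element, later elements that are smaller:
3: none → 0
12: 7, 9, 11, 4 → 4
7: 4 → 1
9: 4 → 1
14: 11, 4 → 2
11: 4 → 1
4: none → 0
18: none → 0
Total inversions: 0 + 4 + 1 + 1 + 2 + 1 + 0 + 0 = 9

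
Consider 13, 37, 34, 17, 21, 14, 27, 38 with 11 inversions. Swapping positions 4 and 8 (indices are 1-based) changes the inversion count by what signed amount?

+5

Positions 4 and 8 hold 17 and 38; after swapping, the array is [13, 37, 34, 38, 21, 14, 27, 17].
Sweep left to right; for each value list the smaller values that follow it:
13 → none → 0
37 → 34, 21, 14, 27, 17 → 5
34 → 21, 14, 27, 17 → 4
38 → 21, 14, 27, 17 → 4
21 → 14, 17 → 2
14 → none → 0
27 → 17 → 1
17 → none → 0
Sum: 0 + 5 + 4 + 4 + 2 + 0 + 1 + 0 = 16
Change: 16 − 11 = +5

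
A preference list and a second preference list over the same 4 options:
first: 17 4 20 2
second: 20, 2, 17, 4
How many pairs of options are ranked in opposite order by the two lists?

4 pairs

Assign each item its position (1..4) in the first ordering, then rewrite the second ordering as that position sequence:
positions: 17→1, 4→2, 20→3, 2→4
second ordering as positions: [3, 4, 1, 2]
Discordant pairs = inversions in this position sequence.
3: 1, 2 → 2
4: 1, 2 → 2
1: 0
2: 0
Total: 2 + 2 + 0 + 0 = 4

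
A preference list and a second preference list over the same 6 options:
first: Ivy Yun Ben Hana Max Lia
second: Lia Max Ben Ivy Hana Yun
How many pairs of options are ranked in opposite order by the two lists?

Assign each item its position (1..6) in the first ordering, then rewrite the second ordering as that position sequence:
positions: Ivy→1, Yun→2, Ben→3, Hana→4, Max→5, Lia→6
second ordering as positions: [6, 5, 3, 1, 4, 2]
Discordant pairs = inversions in this position sequence.
6: 5, 3, 1, 4, 2 → 5
5: 3, 1, 4, 2 → 4
3: 1, 2 → 2
1: 0
4: 2 → 1
2: 0
Total: 5 + 4 + 2 + 0 + 1 + 0 = 12

12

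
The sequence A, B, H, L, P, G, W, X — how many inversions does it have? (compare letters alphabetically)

Element-by-element contributions:
A → none → 0
B → none → 0
H → G → 1
L → G → 1
P → G → 1
G → none → 0
W → none → 0
X → none → 0
Sum: 0 + 0 + 1 + 1 + 1 + 0 + 0 + 0 = 3

3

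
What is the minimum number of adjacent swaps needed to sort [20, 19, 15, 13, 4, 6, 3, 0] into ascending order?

The minimum number of adjacent swaps to sort an array equals its inversion count, since every such swap removes exactly one inversion.
Count inversions — for each element, later elements that are smaller:
20: 19, 15, 13, 4, 6, 3, 0 → 7
19: 15, 13, 4, 6, 3, 0 → 6
15: 13, 4, 6, 3, 0 → 5
13: 4, 6, 3, 0 → 4
4: 3, 0 → 2
6: 3, 0 → 2
3: 0 → 1
0: none → 0
Total inversions: 7 + 6 + 5 + 4 + 2 + 2 + 1 + 0 = 27

Swaps: 27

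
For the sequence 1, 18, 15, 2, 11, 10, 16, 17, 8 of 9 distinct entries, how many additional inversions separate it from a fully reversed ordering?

Maximum inversions for 9 distinct elements is C(9, 2) = 9·8/2 = 36.
Current inversions — for each element, count later smaller elements:
1: 0
18: 7
15: 4
2: 0
11: 2
10: 1
16: 1
17: 1
8: 0
Current total: 0 + 7 + 4 + 0 + 2 + 1 + 1 + 1 + 0 = 16
Shortfall: 36 − 16 = 20

20 inversions short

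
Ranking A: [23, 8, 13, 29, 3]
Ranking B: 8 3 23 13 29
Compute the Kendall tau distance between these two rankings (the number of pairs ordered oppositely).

Assign each item its position (1..5) in the first ordering, then rewrite the second ordering as that position sequence:
positions: 23→1, 8→2, 13→3, 29→4, 3→5
second ordering as positions: [2, 5, 1, 3, 4]
Discordant pairs = inversions in this position sequence.
2: 1 → 1
5: 1, 3, 4 → 3
1: 0
3: 0
4: 0
Total: 1 + 3 + 0 + 0 + 0 = 4

4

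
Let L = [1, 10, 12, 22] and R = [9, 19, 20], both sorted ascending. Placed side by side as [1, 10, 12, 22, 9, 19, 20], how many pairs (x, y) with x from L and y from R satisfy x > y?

5

Count, for every r in R, how many entries of L exceed r:
r = 9: 10, 12, 22 → 3
r = 19: 22 → 1
r = 20: 22 → 1
Cross-inversions: 3 + 1 + 1 = 5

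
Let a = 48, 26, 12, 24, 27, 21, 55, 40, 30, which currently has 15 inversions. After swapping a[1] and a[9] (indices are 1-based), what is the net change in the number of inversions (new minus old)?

-3

Positions 1 and 9 hold 48 and 30; after swapping, the array is [30, 26, 12, 24, 27, 21, 55, 40, 48].
Element-by-element contributions:
30 → 26, 12, 24, 27, 21 → 5
26 → 12, 24, 21 → 3
12 → none → 0
24 → 21 → 1
27 → 21 → 1
21 → none → 0
55 → 40, 48 → 2
40 → none → 0
48 → none → 0
Sum: 5 + 3 + 0 + 1 + 1 + 0 + 2 + 0 + 0 = 12
Change: 12 − 15 = -3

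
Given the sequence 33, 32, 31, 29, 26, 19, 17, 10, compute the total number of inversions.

Sweep left to right; for each value list the smaller values that follow it:
33 → 32, 31, 29, 26, 19, 17, 10 → 7
32 → 31, 29, 26, 19, 17, 10 → 6
31 → 29, 26, 19, 17, 10 → 5
29 → 26, 19, 17, 10 → 4
26 → 19, 17, 10 → 3
19 → 17, 10 → 2
17 → 10 → 1
10 → none → 0
Sum: 7 + 6 + 5 + 4 + 3 + 2 + 1 + 0 = 28

28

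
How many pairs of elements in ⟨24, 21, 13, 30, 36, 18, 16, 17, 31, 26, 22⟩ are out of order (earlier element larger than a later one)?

Element-by-element contributions:
24: 6
21: 4
13: 0
30: 5
36: 6
18: 2
16: 0
17: 0
31: 2
26: 1
22: 0
Sum: 6 + 4 + 0 + 5 + 6 + 2 + 0 + 0 + 2 + 1 + 0 = 26

There are 26 inversions.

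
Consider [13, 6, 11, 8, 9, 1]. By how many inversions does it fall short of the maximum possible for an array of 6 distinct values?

Maximum inversions for 6 distinct elements is C(6, 2) = 6·5/2 = 15.
Current inversions — for each element, count later smaller elements:
13: 5
6: 1
11: 3
8: 1
9: 1
1: 0
Current total: 5 + 1 + 3 + 1 + 1 + 0 = 11
Shortfall: 15 − 11 = 4

4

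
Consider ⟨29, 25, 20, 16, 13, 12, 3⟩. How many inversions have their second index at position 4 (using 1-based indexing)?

3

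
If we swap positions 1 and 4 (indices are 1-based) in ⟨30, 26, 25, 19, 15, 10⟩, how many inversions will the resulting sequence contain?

10

Positions 1 and 4 hold 30 and 19; after swapping, the array is [19, 26, 25, 30, 15, 10].
Sweep left to right; for each value list the smaller values that follow it:
19 → 15, 10 → 2
26 → 25, 15, 10 → 3
25 → 15, 10 → 2
30 → 15, 10 → 2
15 → 10 → 1
10 → none → 0
Sum: 2 + 3 + 2 + 2 + 1 + 0 = 10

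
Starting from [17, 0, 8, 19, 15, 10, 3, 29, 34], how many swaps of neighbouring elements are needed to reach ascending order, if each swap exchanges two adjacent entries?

12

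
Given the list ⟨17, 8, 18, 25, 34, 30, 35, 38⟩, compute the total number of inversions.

There are 2 inversions.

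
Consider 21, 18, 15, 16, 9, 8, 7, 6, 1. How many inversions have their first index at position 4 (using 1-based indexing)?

The element at index 4 is 16.
Elements after it: 9, 8, 7, 6, 1
Those smaller than 16: 9, 8, 7, 6, 1

5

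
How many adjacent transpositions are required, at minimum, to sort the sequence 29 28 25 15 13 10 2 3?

27 swaps

Minimum adjacent swaps = number of inversions (each swap of adjacent out-of-order elements removes one inversion and no swap can remove more).
Count inversions — for each element, later elements that are smaller:
29: 28, 25, 15, 13, 10, 2, 3 → 7
28: 25, 15, 13, 10, 2, 3 → 6
25: 15, 13, 10, 2, 3 → 5
15: 13, 10, 2, 3 → 4
13: 10, 2, 3 → 3
10: 2, 3 → 2
2: none → 0
3: none → 0
Total inversions: 7 + 6 + 5 + 4 + 3 + 2 + 0 + 0 = 27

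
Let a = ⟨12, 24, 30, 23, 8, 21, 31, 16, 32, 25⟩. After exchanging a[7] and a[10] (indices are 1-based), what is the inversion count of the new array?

Positions 7 and 10 hold 31 and 25; after swapping, the array is [12, 24, 30, 23, 8, 21, 25, 16, 32, 31].
Count, for each position, how many later elements it exceeds:
12: 1
24: 4
30: 5
23: 3
8: 0
21: 1
25: 1
16: 0
32: 1
31: 0
Sum: 1 + 4 + 5 + 3 + 0 + 1 + 1 + 0 + 1 + 0 = 16

There are 16 inversions.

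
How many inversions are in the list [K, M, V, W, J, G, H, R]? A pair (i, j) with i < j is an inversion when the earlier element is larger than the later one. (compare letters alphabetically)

Element-by-element contributions:
K → J, G, H → 3
M → J, G, H → 3
V → J, G, H, R → 4
W → J, G, H, R → 4
J → G, H → 2
G → none → 0
H → none → 0
R → none → 0
Sum: 3 + 3 + 4 + 4 + 2 + 0 + 0 + 0 = 16

16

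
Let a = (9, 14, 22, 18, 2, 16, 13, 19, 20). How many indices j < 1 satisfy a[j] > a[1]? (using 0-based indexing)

0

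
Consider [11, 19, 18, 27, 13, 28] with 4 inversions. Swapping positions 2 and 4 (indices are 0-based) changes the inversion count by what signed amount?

-1

Positions 2 and 4 hold 18 and 13; after swapping, the array is [11, 19, 13, 27, 18, 28].
Count, for each position, how many later elements it exceeds:
11 → none → 0
19 → 13, 18 → 2
13 → none → 0
27 → 18 → 1
18 → none → 0
28 → none → 0
Sum: 0 + 2 + 0 + 1 + 0 + 0 = 3
Change: 3 − 4 = -1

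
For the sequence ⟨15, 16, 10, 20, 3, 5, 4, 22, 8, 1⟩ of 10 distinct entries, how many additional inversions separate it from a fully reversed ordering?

Maximum inversions for 10 distinct elements is C(10, 2) = 10·9/2 = 45.
Current inversions — for each element, count later smaller elements:
15: 6
16: 6
10: 5
20: 5
3: 1
5: 2
4: 1
22: 2
8: 1
1: 0
Current total: 6 + 6 + 5 + 5 + 1 + 2 + 1 + 2 + 1 + 0 = 29
Shortfall: 45 − 29 = 16

16 inversions short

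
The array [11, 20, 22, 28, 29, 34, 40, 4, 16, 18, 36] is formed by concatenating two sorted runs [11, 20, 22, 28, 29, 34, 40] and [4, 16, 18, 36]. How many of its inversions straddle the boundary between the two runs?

There are 20 cross-inversions.

Count, for every r in R, how many entries of L exceed r:
r = 4: 11, 20, 22, 28, 29, 34, 40 → 7
r = 16: 20, 22, 28, 29, 34, 40 → 6
r = 18: 20, 22, 28, 29, 34, 40 → 6
r = 36: 40 → 1
Cross-inversions: 7 + 6 + 6 + 1 = 20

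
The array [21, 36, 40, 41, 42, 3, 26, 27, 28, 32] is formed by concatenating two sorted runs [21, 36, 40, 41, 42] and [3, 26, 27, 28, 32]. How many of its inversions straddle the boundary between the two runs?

Count, for every r in R, how many entries of L exceed r:
r = 3: 21, 36, 40, 41, 42 → 5
r = 26: 36, 40, 41, 42 → 4
r = 27: 36, 40, 41, 42 → 4
r = 28: 36, 40, 41, 42 → 4
r = 32: 36, 40, 41, 42 → 4
Cross-inversions: 5 + 4 + 4 + 4 + 4 = 21

21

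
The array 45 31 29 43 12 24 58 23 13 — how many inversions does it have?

There are 25 out-of-order pairs.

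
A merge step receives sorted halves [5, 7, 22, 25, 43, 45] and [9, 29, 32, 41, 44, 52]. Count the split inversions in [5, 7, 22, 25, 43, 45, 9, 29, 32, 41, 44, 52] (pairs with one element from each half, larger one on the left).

For each element r of the right run, count left-run elements greater than r:
r = 9: 22, 25, 43, 45 → 4
r = 29: 43, 45 → 2
r = 32: 43, 45 → 2
r = 41: 43, 45 → 2
r = 44: 45 → 1
r = 52: none → 0
Cross-inversions: 4 + 2 + 2 + 2 + 1 + 0 = 11

11 split inversions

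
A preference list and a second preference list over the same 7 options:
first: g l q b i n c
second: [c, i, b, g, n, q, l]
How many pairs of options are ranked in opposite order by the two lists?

There are 16 pairs.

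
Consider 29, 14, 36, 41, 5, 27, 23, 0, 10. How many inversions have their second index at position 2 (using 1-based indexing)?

The element at index 2 is 14.
Elements before it: 29
Those larger than 14: 29

1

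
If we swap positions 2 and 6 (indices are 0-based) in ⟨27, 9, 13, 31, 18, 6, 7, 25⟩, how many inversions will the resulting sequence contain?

There are 15 inversions.

Positions 2 and 6 hold 13 and 7; after swapping, the array is [27, 9, 7, 31, 18, 6, 13, 25].
Element-by-element contributions:
27 → 9, 7, 18, 6, 13, 25 → 6
9 → 7, 6 → 2
7 → 6 → 1
31 → 18, 6, 13, 25 → 4
18 → 6, 13 → 2
6 → none → 0
13 → none → 0
25 → none → 0
Sum: 6 + 2 + 1 + 4 + 2 + 0 + 0 + 0 = 15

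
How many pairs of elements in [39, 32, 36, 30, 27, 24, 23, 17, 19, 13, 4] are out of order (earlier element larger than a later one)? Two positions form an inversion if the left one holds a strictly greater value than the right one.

There are 53 inversions.

Element-by-element contributions:
39 → 32, 36, 30, 27, 24, 23, 17, 19, 13, 4 → 10
32 → 30, 27, 24, 23, 17, 19, 13, 4 → 8
36 → 30, 27, 24, 23, 17, 19, 13, 4 → 8
30 → 27, 24, 23, 17, 19, 13, 4 → 7
27 → 24, 23, 17, 19, 13, 4 → 6
24 → 23, 17, 19, 13, 4 → 5
23 → 17, 19, 13, 4 → 4
17 → 13, 4 → 2
19 → 13, 4 → 2
13 → 4 → 1
4 → none → 0
Sum: 10 + 8 + 8 + 7 + 6 + 5 + 4 + 2 + 2 + 1 + 0 = 53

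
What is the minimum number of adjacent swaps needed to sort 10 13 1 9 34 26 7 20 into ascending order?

Minimum adjacent swaps = number of inversions (each swap of adjacent out-of-order elements removes one inversion and no swap can remove more).
Count inversions — for each element, later elements that are smaller:
10: 1, 9, 7 → 3
13: 1, 9, 7 → 3
1: none → 0
9: 7 → 1
34: 26, 7, 20 → 3
26: 7, 20 → 2
7: none → 0
20: none → 0
Total inversions: 3 + 3 + 0 + 1 + 3 + 2 + 0 + 0 = 12

12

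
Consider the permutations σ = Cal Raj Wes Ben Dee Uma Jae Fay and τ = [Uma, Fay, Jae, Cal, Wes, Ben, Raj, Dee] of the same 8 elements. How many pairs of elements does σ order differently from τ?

18

Assign each item its position (1..8) in the first ordering, then rewrite the second ordering as that position sequence:
positions: Cal→1, Raj→2, Wes→3, Ben→4, Dee→5, Uma→6, Jae→7, Fay→8
second ordering as positions: [6, 8, 7, 1, 3, 4, 2, 5]
Discordant pairs = inversions in this position sequence.
6: 1, 3, 4, 2, 5 → 5
8: 7, 1, 3, 4, 2, 5 → 6
7: 1, 3, 4, 2, 5 → 5
1: 0
3: 2 → 1
4: 2 → 1
2: 0
5: 0
Total: 5 + 6 + 5 + 0 + 1 + 1 + 0 + 0 = 18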